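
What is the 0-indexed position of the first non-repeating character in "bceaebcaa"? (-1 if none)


Input: bceaebcaa
Character frequencies:
  'a': 3
  'b': 2
  'c': 2
  'e': 2
Scanning left to right for freq == 1:
  Position 0 ('b'): freq=2, skip
  Position 1 ('c'): freq=2, skip
  Position 2 ('e'): freq=2, skip
  Position 3 ('a'): freq=3, skip
  Position 4 ('e'): freq=2, skip
  Position 5 ('b'): freq=2, skip
  Position 6 ('c'): freq=2, skip
  Position 7 ('a'): freq=3, skip
  Position 8 ('a'): freq=3, skip
  No unique character found => answer = -1

-1


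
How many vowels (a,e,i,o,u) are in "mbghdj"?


Input: mbghdj
Checking each character:
  'm' at position 0: consonant
  'b' at position 1: consonant
  'g' at position 2: consonant
  'h' at position 3: consonant
  'd' at position 4: consonant
  'j' at position 5: consonant
Total vowels: 0

0


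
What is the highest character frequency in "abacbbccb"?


Input: abacbbccb
Character counts:
  'a': 2
  'b': 4
  'c': 3
Maximum frequency: 4

4


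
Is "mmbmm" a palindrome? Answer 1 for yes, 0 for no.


Input: mmbmm
Reversed: mmbmm
  Compare pos 0 ('m') with pos 4 ('m'): match
  Compare pos 1 ('m') with pos 3 ('m'): match
Result: palindrome

1


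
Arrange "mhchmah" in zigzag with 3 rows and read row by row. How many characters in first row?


Zigzag "mhchmah" into 3 rows:
Placing characters:
  'm' => row 0
  'h' => row 1
  'c' => row 2
  'h' => row 1
  'm' => row 0
  'a' => row 1
  'h' => row 2
Rows:
  Row 0: "mm"
  Row 1: "hha"
  Row 2: "ch"
First row length: 2

2


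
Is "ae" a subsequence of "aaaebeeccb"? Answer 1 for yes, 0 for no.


Check if "ae" is a subsequence of "aaaebeeccb"
Greedy scan:
  Position 0 ('a'): matches sub[0] = 'a'
  Position 1 ('a'): no match needed
  Position 2 ('a'): no match needed
  Position 3 ('e'): matches sub[1] = 'e'
  Position 4 ('b'): no match needed
  Position 5 ('e'): no match needed
  Position 6 ('e'): no match needed
  Position 7 ('c'): no match needed
  Position 8 ('c'): no match needed
  Position 9 ('b'): no match needed
All 2 characters matched => is a subsequence

1


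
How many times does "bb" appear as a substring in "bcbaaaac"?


Searching for "bb" in "bcbaaaac"
Scanning each position:
  Position 0: "bc" => no
  Position 1: "cb" => no
  Position 2: "ba" => no
  Position 3: "aa" => no
  Position 4: "aa" => no
  Position 5: "aa" => no
  Position 6: "ac" => no
Total occurrences: 0

0


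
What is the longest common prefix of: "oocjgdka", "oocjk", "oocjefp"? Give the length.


Words: oocjgdka, oocjk, oocjefp
  Position 0: all 'o' => match
  Position 1: all 'o' => match
  Position 2: all 'c' => match
  Position 3: all 'j' => match
  Position 4: ('g', 'k', 'e') => mismatch, stop
LCP = "oocj" (length 4)

4


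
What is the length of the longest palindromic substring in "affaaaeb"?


Input: "affaaaeb"
Checking substrings for palindromes:
  [0:4] "affa" (len 4) => palindrome
  [3:6] "aaa" (len 3) => palindrome
  [1:3] "ff" (len 2) => palindrome
  [3:5] "aa" (len 2) => palindrome
  [4:6] "aa" (len 2) => palindrome
Longest palindromic substring: "affa" with length 4

4


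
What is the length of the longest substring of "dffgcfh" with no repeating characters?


Input: "dffgcfh"
Sliding window (track last position of each char):
  Position 0 ('d'): window [0,0] length 1 -- new best
  Position 1 ('f'): window [0,1] length 2 -- new best
  Position 2 ('f'): repeat (last at 1), move window start to 2
  Position 2 ('f'): window [2,2] length 1
  Position 3 ('g'): window [2,3] length 2
  Position 4 ('c'): window [2,4] length 3 -- new best
  Position 5 ('f'): repeat (last at 2), move window start to 3
  Position 5 ('f'): window [3,5] length 3
  Position 6 ('h'): window [3,6] length 4 -- new best
Longest substring with no repeats: "gcfh" with length 4

4


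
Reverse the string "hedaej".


Input: hedaej
Reading characters right to left:
  Position 5: 'j'
  Position 4: 'e'
  Position 3: 'a'
  Position 2: 'd'
  Position 1: 'e'
  Position 0: 'h'
Reversed: jeadeh

jeadeh


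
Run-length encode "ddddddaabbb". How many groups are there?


Input: ddddddaabbb
Scanning for consecutive runs:
  Group 1: 'd' x 6 (positions 0-5)
  Group 2: 'a' x 2 (positions 6-7)
  Group 3: 'b' x 3 (positions 8-10)
Total groups: 3

3


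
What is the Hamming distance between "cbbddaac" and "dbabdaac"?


Comparing "cbbddaac" and "dbabdaac" position by position:
  Position 0: 'c' vs 'd' => differ
  Position 1: 'b' vs 'b' => same
  Position 2: 'b' vs 'a' => differ
  Position 3: 'd' vs 'b' => differ
  Position 4: 'd' vs 'd' => same
  Position 5: 'a' vs 'a' => same
  Position 6: 'a' vs 'a' => same
  Position 7: 'c' vs 'c' => same
Total differences (Hamming distance): 3

3


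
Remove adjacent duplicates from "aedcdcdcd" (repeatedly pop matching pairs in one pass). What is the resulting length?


Input: aedcdcdcd
Stack-based adjacent duplicate removal:
  Read 'a': push. Stack: a
  Read 'e': push. Stack: ae
  Read 'd': push. Stack: aed
  Read 'c': push. Stack: aedc
  Read 'd': push. Stack: aedcd
  Read 'c': push. Stack: aedcdc
  Read 'd': push. Stack: aedcdcd
  Read 'c': push. Stack: aedcdcdc
  Read 'd': push. Stack: aedcdcdcd
Final stack: "aedcdcdcd" (length 9)

9


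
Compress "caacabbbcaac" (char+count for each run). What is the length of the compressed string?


Input: caacabbbcaac
Runs:
  'c' x 1 => "c1"
  'a' x 2 => "a2"
  'c' x 1 => "c1"
  'a' x 1 => "a1"
  'b' x 3 => "b3"
  'c' x 1 => "c1"
  'a' x 2 => "a2"
  'c' x 1 => "c1"
Compressed: "c1a2c1a1b3c1a2c1"
Compressed length: 16

16


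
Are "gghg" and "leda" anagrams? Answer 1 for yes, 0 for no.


Strings: "gghg", "leda"
Sorted first:  gggh
Sorted second: adel
Differ at position 0: 'g' vs 'a' => not anagrams

0


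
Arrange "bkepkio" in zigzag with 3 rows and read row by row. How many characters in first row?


Zigzag "bkepkio" into 3 rows:
Placing characters:
  'b' => row 0
  'k' => row 1
  'e' => row 2
  'p' => row 1
  'k' => row 0
  'i' => row 1
  'o' => row 2
Rows:
  Row 0: "bk"
  Row 1: "kpi"
  Row 2: "eo"
First row length: 2

2


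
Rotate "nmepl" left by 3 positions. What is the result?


Input: "nmepl", rotate left by 3
First 3 characters: "nme"
Remaining characters: "pl"
Concatenate remaining + first: "pl" + "nme" = "plnme"

plnme


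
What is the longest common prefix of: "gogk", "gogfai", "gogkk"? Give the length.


Words: gogk, gogfai, gogkk
  Position 0: all 'g' => match
  Position 1: all 'o' => match
  Position 2: all 'g' => match
  Position 3: ('k', 'f', 'k') => mismatch, stop
LCP = "gog" (length 3)

3


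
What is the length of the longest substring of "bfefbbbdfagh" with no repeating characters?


Input: "bfefbbbdfagh"
Sliding window (track last position of each char):
  Position 0 ('b'): window [0,0] length 1 -- new best
  Position 1 ('f'): window [0,1] length 2 -- new best
  Position 2 ('e'): window [0,2] length 3 -- new best
  Position 3 ('f'): repeat (last at 1), move window start to 2
  Position 3 ('f'): window [2,3] length 2
  Position 4 ('b'): window [2,4] length 3
  Position 5 ('b'): repeat (last at 4), move window start to 5
  Position 5 ('b'): window [5,5] length 1
  Position 6 ('b'): repeat (last at 5), move window start to 6
  Position 6 ('b'): window [6,6] length 1
  Position 7 ('d'): window [6,7] length 2
  Position 8 ('f'): window [6,8] length 3
  Position 9 ('a'): window [6,9] length 4 -- new best
  Position 10 ('g'): window [6,10] length 5 -- new best
  Position 11 ('h'): window [6,11] length 6 -- new best
Longest substring with no repeats: "bdfagh" with length 6

6


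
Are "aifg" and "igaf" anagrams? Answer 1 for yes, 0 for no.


Strings: "aifg", "igaf"
Sorted first:  afgi
Sorted second: afgi
Sorted forms match => anagrams

1


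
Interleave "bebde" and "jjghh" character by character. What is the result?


Interleaving "bebde" and "jjghh":
  Position 0: 'b' from first, 'j' from second => "bj"
  Position 1: 'e' from first, 'j' from second => "ej"
  Position 2: 'b' from first, 'g' from second => "bg"
  Position 3: 'd' from first, 'h' from second => "dh"
  Position 4: 'e' from first, 'h' from second => "eh"
Result: bjejbgdheh

bjejbgdheh


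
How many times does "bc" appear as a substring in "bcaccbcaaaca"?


Searching for "bc" in "bcaccbcaaaca"
Scanning each position:
  Position 0: "bc" => MATCH
  Position 1: "ca" => no
  Position 2: "ac" => no
  Position 3: "cc" => no
  Position 4: "cb" => no
  Position 5: "bc" => MATCH
  Position 6: "ca" => no
  Position 7: "aa" => no
  Position 8: "aa" => no
  Position 9: "ac" => no
  Position 10: "ca" => no
Total occurrences: 2

2


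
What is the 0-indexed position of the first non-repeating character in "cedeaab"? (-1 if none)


Input: cedeaab
Character frequencies:
  'a': 2
  'b': 1
  'c': 1
  'd': 1
  'e': 2
Scanning left to right for freq == 1:
  Position 0 ('c'): unique! => answer = 0

0


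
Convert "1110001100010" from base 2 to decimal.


Input: "1110001100010" in base 2
Positional expansion:
  Digit '1' (value 1) x 2^12 = 4096
  Digit '1' (value 1) x 2^11 = 2048
  Digit '1' (value 1) x 2^10 = 1024
  Digit '0' (value 0) x 2^9 = 0
  Digit '0' (value 0) x 2^8 = 0
  Digit '0' (value 0) x 2^7 = 0
  Digit '1' (value 1) x 2^6 = 64
  Digit '1' (value 1) x 2^5 = 32
  Digit '0' (value 0) x 2^4 = 0
  Digit '0' (value 0) x 2^3 = 0
  Digit '0' (value 0) x 2^2 = 0
  Digit '1' (value 1) x 2^1 = 2
  Digit '0' (value 0) x 2^0 = 0
Sum = 7266

7266


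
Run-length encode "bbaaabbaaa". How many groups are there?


Input: bbaaabbaaa
Scanning for consecutive runs:
  Group 1: 'b' x 2 (positions 0-1)
  Group 2: 'a' x 3 (positions 2-4)
  Group 3: 'b' x 2 (positions 5-6)
  Group 4: 'a' x 3 (positions 7-9)
Total groups: 4

4


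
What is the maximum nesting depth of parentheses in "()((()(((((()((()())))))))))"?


Input: "()((()(((((()((()())))))))))"
Tracking depth:
  Position 0 '(': depth becomes 1
  Position 1 ')': depth becomes 0
  Position 2 '(': depth becomes 1
  Position 3 '(': depth becomes 2
  Position 4 '(': depth becomes 3
  Position 5 ')': depth becomes 2
  Position 6 '(': depth becomes 3
  Position 7 '(': depth becomes 4
  Position 8 '(': depth becomes 5
  Position 9 '(': depth becomes 6
  Position 10 '(': depth becomes 7
  Position 11 '(': depth becomes 8
  Position 12 ')': depth becomes 7
  Position 13 '(': depth becomes 8
  Position 14 '(': depth becomes 9
  Position 15 '(': depth becomes 10
  Position 16 ')': depth becomes 9
  Position 17 '(': depth becomes 10
  Position 18 ')': depth becomes 9
  Position 19 ')': depth becomes 8
  Position 20 ')': depth becomes 7
  Position 21 ')': depth becomes 6
  Position 22 ')': depth becomes 5
  Position 23 ')': depth becomes 4
  Position 24 ')': depth becomes 3
  Position 25 ')': depth becomes 2
  Position 26 ')': depth becomes 1
  Position 27 ')': depth becomes 0
Maximum depth reached: 10

10


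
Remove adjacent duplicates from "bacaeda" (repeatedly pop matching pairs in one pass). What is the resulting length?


Input: bacaeda
Stack-based adjacent duplicate removal:
  Read 'b': push. Stack: b
  Read 'a': push. Stack: ba
  Read 'c': push. Stack: bac
  Read 'a': push. Stack: baca
  Read 'e': push. Stack: bacae
  Read 'd': push. Stack: bacaed
  Read 'a': push. Stack: bacaeda
Final stack: "bacaeda" (length 7)

7


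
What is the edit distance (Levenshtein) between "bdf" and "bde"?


Computing edit distance: "bdf" -> "bde"
DP table:
           b    d    e
      0    1    2    3
  b   1    0    1    2
  d   2    1    0    1
  f   3    2    1    1
Edit distance = dp[3][3] = 1

1


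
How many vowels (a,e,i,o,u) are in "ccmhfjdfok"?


Input: ccmhfjdfok
Checking each character:
  'c' at position 0: consonant
  'c' at position 1: consonant
  'm' at position 2: consonant
  'h' at position 3: consonant
  'f' at position 4: consonant
  'j' at position 5: consonant
  'd' at position 6: consonant
  'f' at position 7: consonant
  'o' at position 8: vowel (running total: 1)
  'k' at position 9: consonant
Total vowels: 1

1


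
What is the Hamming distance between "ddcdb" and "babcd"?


Comparing "ddcdb" and "babcd" position by position:
  Position 0: 'd' vs 'b' => differ
  Position 1: 'd' vs 'a' => differ
  Position 2: 'c' vs 'b' => differ
  Position 3: 'd' vs 'c' => differ
  Position 4: 'b' vs 'd' => differ
Total differences (Hamming distance): 5

5


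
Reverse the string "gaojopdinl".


Input: gaojopdinl
Reading characters right to left:
  Position 9: 'l'
  Position 8: 'n'
  Position 7: 'i'
  Position 6: 'd'
  Position 5: 'p'
  Position 4: 'o'
  Position 3: 'j'
  Position 2: 'o'
  Position 1: 'a'
  Position 0: 'g'
Reversed: lnidpojoag

lnidpojoag


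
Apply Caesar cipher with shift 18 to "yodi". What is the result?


Caesar cipher: shift "yodi" by 18
  'y' (pos 24) + 18 = pos 16 = 'q'
  'o' (pos 14) + 18 = pos 6 = 'g'
  'd' (pos 3) + 18 = pos 21 = 'v'
  'i' (pos 8) + 18 = pos 0 = 'a'
Result: qgva

qgva


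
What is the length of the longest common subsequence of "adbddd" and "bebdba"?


LCS of "adbddd" and "bebdba"
DP table:
           b    e    b    d    b    a
      0    0    0    0    0    0    0
  a   0    0    0    0    0    0    1
  d   0    0    0    0    1    1    1
  b   0    1    1    1    1    2    2
  d   0    1    1    1    2    2    2
  d   0    1    1    1    2    2    2
  d   0    1    1    1    2    2    2
LCS length = dp[6][6] = 2

2


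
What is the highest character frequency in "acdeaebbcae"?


Input: acdeaebbcae
Character counts:
  'a': 3
  'b': 2
  'c': 2
  'd': 1
  'e': 3
Maximum frequency: 3

3


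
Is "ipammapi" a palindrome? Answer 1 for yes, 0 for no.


Input: ipammapi
Reversed: ipammapi
  Compare pos 0 ('i') with pos 7 ('i'): match
  Compare pos 1 ('p') with pos 6 ('p'): match
  Compare pos 2 ('a') with pos 5 ('a'): match
  Compare pos 3 ('m') with pos 4 ('m'): match
Result: palindrome

1


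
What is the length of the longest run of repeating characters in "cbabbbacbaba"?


Input: "cbabbbacbaba"
Scanning for longest run:
  Position 1 ('b'): new char, reset run to 1
  Position 2 ('a'): new char, reset run to 1
  Position 3 ('b'): new char, reset run to 1
  Position 4 ('b'): continues run of 'b', length=2
  Position 5 ('b'): continues run of 'b', length=3
  Position 6 ('a'): new char, reset run to 1
  Position 7 ('c'): new char, reset run to 1
  Position 8 ('b'): new char, reset run to 1
  Position 9 ('a'): new char, reset run to 1
  Position 10 ('b'): new char, reset run to 1
  Position 11 ('a'): new char, reset run to 1
Longest run: 'b' with length 3

3


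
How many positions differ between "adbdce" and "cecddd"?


Comparing "adbdce" and "cecddd" position by position:
  Position 0: 'a' vs 'c' => DIFFER
  Position 1: 'd' vs 'e' => DIFFER
  Position 2: 'b' vs 'c' => DIFFER
  Position 3: 'd' vs 'd' => same
  Position 4: 'c' vs 'd' => DIFFER
  Position 5: 'e' vs 'd' => DIFFER
Positions that differ: 5

5


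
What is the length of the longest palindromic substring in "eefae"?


Input: "eefae"
Checking substrings for palindromes:
  [0:2] "ee" (len 2) => palindrome
Longest palindromic substring: "ee" with length 2

2


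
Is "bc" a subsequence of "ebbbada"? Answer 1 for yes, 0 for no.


Check if "bc" is a subsequence of "ebbbada"
Greedy scan:
  Position 0 ('e'): no match needed
  Position 1 ('b'): matches sub[0] = 'b'
  Position 2 ('b'): no match needed
  Position 3 ('b'): no match needed
  Position 4 ('a'): no match needed
  Position 5 ('d'): no match needed
  Position 6 ('a'): no match needed
Only matched 1/2 characters => not a subsequence

0


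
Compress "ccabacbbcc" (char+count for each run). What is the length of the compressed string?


Input: ccabacbbcc
Runs:
  'c' x 2 => "c2"
  'a' x 1 => "a1"
  'b' x 1 => "b1"
  'a' x 1 => "a1"
  'c' x 1 => "c1"
  'b' x 2 => "b2"
  'c' x 2 => "c2"
Compressed: "c2a1b1a1c1b2c2"
Compressed length: 14

14


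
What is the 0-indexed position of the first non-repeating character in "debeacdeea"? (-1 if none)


Input: debeacdeea
Character frequencies:
  'a': 2
  'b': 1
  'c': 1
  'd': 2
  'e': 4
Scanning left to right for freq == 1:
  Position 0 ('d'): freq=2, skip
  Position 1 ('e'): freq=4, skip
  Position 2 ('b'): unique! => answer = 2

2


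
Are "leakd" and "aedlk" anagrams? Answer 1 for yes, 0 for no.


Strings: "leakd", "aedlk"
Sorted first:  adekl
Sorted second: adekl
Sorted forms match => anagrams

1


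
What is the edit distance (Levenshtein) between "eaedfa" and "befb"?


Computing edit distance: "eaedfa" -> "befb"
DP table:
           b    e    f    b
      0    1    2    3    4
  e   1    1    1    2    3
  a   2    2    2    2    3
  e   3    3    2    3    3
  d   4    4    3    3    4
  f   5    5    4    3    4
  a   6    6    5    4    4
Edit distance = dp[6][4] = 4

4


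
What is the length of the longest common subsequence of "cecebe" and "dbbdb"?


LCS of "cecebe" and "dbbdb"
DP table:
           d    b    b    d    b
      0    0    0    0    0    0
  c   0    0    0    0    0    0
  e   0    0    0    0    0    0
  c   0    0    0    0    0    0
  e   0    0    0    0    0    0
  b   0    0    1    1    1    1
  e   0    0    1    1    1    1
LCS length = dp[6][5] = 1

1


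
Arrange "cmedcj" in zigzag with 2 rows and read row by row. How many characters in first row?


Zigzag "cmedcj" into 2 rows:
Placing characters:
  'c' => row 0
  'm' => row 1
  'e' => row 0
  'd' => row 1
  'c' => row 0
  'j' => row 1
Rows:
  Row 0: "cec"
  Row 1: "mdj"
First row length: 3

3


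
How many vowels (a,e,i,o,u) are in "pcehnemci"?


Input: pcehnemci
Checking each character:
  'p' at position 0: consonant
  'c' at position 1: consonant
  'e' at position 2: vowel (running total: 1)
  'h' at position 3: consonant
  'n' at position 4: consonant
  'e' at position 5: vowel (running total: 2)
  'm' at position 6: consonant
  'c' at position 7: consonant
  'i' at position 8: vowel (running total: 3)
Total vowels: 3

3


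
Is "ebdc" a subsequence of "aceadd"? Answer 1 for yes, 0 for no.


Check if "ebdc" is a subsequence of "aceadd"
Greedy scan:
  Position 0 ('a'): no match needed
  Position 1 ('c'): no match needed
  Position 2 ('e'): matches sub[0] = 'e'
  Position 3 ('a'): no match needed
  Position 4 ('d'): no match needed
  Position 5 ('d'): no match needed
Only matched 1/4 characters => not a subsequence

0


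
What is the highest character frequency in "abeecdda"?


Input: abeecdda
Character counts:
  'a': 2
  'b': 1
  'c': 1
  'd': 2
  'e': 2
Maximum frequency: 2

2


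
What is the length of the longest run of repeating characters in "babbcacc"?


Input: "babbcacc"
Scanning for longest run:
  Position 1 ('a'): new char, reset run to 1
  Position 2 ('b'): new char, reset run to 1
  Position 3 ('b'): continues run of 'b', length=2
  Position 4 ('c'): new char, reset run to 1
  Position 5 ('a'): new char, reset run to 1
  Position 6 ('c'): new char, reset run to 1
  Position 7 ('c'): continues run of 'c', length=2
Longest run: 'b' with length 2

2


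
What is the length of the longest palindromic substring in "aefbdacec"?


Input: "aefbdacec"
Checking substrings for palindromes:
  [6:9] "cec" (len 3) => palindrome
Longest palindromic substring: "cec" with length 3

3


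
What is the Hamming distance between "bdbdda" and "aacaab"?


Comparing "bdbdda" and "aacaab" position by position:
  Position 0: 'b' vs 'a' => differ
  Position 1: 'd' vs 'a' => differ
  Position 2: 'b' vs 'c' => differ
  Position 3: 'd' vs 'a' => differ
  Position 4: 'd' vs 'a' => differ
  Position 5: 'a' vs 'b' => differ
Total differences (Hamming distance): 6

6


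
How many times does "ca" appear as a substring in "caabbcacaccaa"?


Searching for "ca" in "caabbcacaccaa"
Scanning each position:
  Position 0: "ca" => MATCH
  Position 1: "aa" => no
  Position 2: "ab" => no
  Position 3: "bb" => no
  Position 4: "bc" => no
  Position 5: "ca" => MATCH
  Position 6: "ac" => no
  Position 7: "ca" => MATCH
  Position 8: "ac" => no
  Position 9: "cc" => no
  Position 10: "ca" => MATCH
  Position 11: "aa" => no
Total occurrences: 4

4


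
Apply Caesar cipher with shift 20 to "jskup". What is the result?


Caesar cipher: shift "jskup" by 20
  'j' (pos 9) + 20 = pos 3 = 'd'
  's' (pos 18) + 20 = pos 12 = 'm'
  'k' (pos 10) + 20 = pos 4 = 'e'
  'u' (pos 20) + 20 = pos 14 = 'o'
  'p' (pos 15) + 20 = pos 9 = 'j'
Result: dmeoj

dmeoj


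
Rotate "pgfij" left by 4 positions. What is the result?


Input: "pgfij", rotate left by 4
First 4 characters: "pgfi"
Remaining characters: "j"
Concatenate remaining + first: "j" + "pgfi" = "jpgfi"

jpgfi


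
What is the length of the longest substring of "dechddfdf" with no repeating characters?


Input: "dechddfdf"
Sliding window (track last position of each char):
  Position 0 ('d'): window [0,0] length 1 -- new best
  Position 1 ('e'): window [0,1] length 2 -- new best
  Position 2 ('c'): window [0,2] length 3 -- new best
  Position 3 ('h'): window [0,3] length 4 -- new best
  Position 4 ('d'): repeat (last at 0), move window start to 1
  Position 4 ('d'): window [1,4] length 4
  Position 5 ('d'): repeat (last at 4), move window start to 5
  Position 5 ('d'): window [5,5] length 1
  Position 6 ('f'): window [5,6] length 2
  Position 7 ('d'): repeat (last at 5), move window start to 6
  Position 7 ('d'): window [6,7] length 2
  Position 8 ('f'): repeat (last at 6), move window start to 7
  Position 8 ('f'): window [7,8] length 2
Longest substring with no repeats: "dech" with length 4

4


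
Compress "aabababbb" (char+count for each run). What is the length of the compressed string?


Input: aabababbb
Runs:
  'a' x 2 => "a2"
  'b' x 1 => "b1"
  'a' x 1 => "a1"
  'b' x 1 => "b1"
  'a' x 1 => "a1"
  'b' x 3 => "b3"
Compressed: "a2b1a1b1a1b3"
Compressed length: 12

12


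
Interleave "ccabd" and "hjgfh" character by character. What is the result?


Interleaving "ccabd" and "hjgfh":
  Position 0: 'c' from first, 'h' from second => "ch"
  Position 1: 'c' from first, 'j' from second => "cj"
  Position 2: 'a' from first, 'g' from second => "ag"
  Position 3: 'b' from first, 'f' from second => "bf"
  Position 4: 'd' from first, 'h' from second => "dh"
Result: chcjagbfdh

chcjagbfdh


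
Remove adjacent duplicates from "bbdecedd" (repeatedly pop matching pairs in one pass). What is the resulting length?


Input: bbdecedd
Stack-based adjacent duplicate removal:
  Read 'b': push. Stack: b
  Read 'b': matches stack top 'b' => pop. Stack: (empty)
  Read 'd': push. Stack: d
  Read 'e': push. Stack: de
  Read 'c': push. Stack: dec
  Read 'e': push. Stack: dece
  Read 'd': push. Stack: deced
  Read 'd': matches stack top 'd' => pop. Stack: dece
Final stack: "dece" (length 4)

4


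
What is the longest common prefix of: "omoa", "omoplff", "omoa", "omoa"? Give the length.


Words: omoa, omoplff, omoa, omoa
  Position 0: all 'o' => match
  Position 1: all 'm' => match
  Position 2: all 'o' => match
  Position 3: ('a', 'p', 'a', 'a') => mismatch, stop
LCP = "omo" (length 3)

3


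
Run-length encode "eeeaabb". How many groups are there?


Input: eeeaabb
Scanning for consecutive runs:
  Group 1: 'e' x 3 (positions 0-2)
  Group 2: 'a' x 2 (positions 3-4)
  Group 3: 'b' x 2 (positions 5-6)
Total groups: 3

3


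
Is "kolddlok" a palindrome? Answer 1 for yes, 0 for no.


Input: kolddlok
Reversed: kolddlok
  Compare pos 0 ('k') with pos 7 ('k'): match
  Compare pos 1 ('o') with pos 6 ('o'): match
  Compare pos 2 ('l') with pos 5 ('l'): match
  Compare pos 3 ('d') with pos 4 ('d'): match
Result: palindrome

1


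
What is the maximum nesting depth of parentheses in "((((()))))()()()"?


Input: "((((()))))()()()"
Tracking depth:
  Position 0 '(': depth becomes 1
  Position 1 '(': depth becomes 2
  Position 2 '(': depth becomes 3
  Position 3 '(': depth becomes 4
  Position 4 '(': depth becomes 5
  Position 5 ')': depth becomes 4
  Position 6 ')': depth becomes 3
  Position 7 ')': depth becomes 2
  Position 8 ')': depth becomes 1
  Position 9 ')': depth becomes 0
  Position 10 '(': depth becomes 1
  Position 11 ')': depth becomes 0
  Position 12 '(': depth becomes 1
  Position 13 ')': depth becomes 0
  Position 14 '(': depth becomes 1
  Position 15 ')': depth becomes 0
Maximum depth reached: 5

5


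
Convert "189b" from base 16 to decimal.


Input: "189b" in base 16
Positional expansion:
  Digit '1' (value 1) x 16^3 = 4096
  Digit '8' (value 8) x 16^2 = 2048
  Digit '9' (value 9) x 16^1 = 144
  Digit 'b' (value 11) x 16^0 = 11
Sum = 6299

6299


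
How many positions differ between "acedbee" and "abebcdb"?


Comparing "acedbee" and "abebcdb" position by position:
  Position 0: 'a' vs 'a' => same
  Position 1: 'c' vs 'b' => DIFFER
  Position 2: 'e' vs 'e' => same
  Position 3: 'd' vs 'b' => DIFFER
  Position 4: 'b' vs 'c' => DIFFER
  Position 5: 'e' vs 'd' => DIFFER
  Position 6: 'e' vs 'b' => DIFFER
Positions that differ: 5

5


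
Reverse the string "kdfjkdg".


Input: kdfjkdg
Reading characters right to left:
  Position 6: 'g'
  Position 5: 'd'
  Position 4: 'k'
  Position 3: 'j'
  Position 2: 'f'
  Position 1: 'd'
  Position 0: 'k'
Reversed: gdkjfdk

gdkjfdk


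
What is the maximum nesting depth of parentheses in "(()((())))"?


Input: "(()((())))"
Tracking depth:
  Position 0 '(': depth becomes 1
  Position 1 '(': depth becomes 2
  Position 2 ')': depth becomes 1
  Position 3 '(': depth becomes 2
  Position 4 '(': depth becomes 3
  Position 5 '(': depth becomes 4
  Position 6 ')': depth becomes 3
  Position 7 ')': depth becomes 2
  Position 8 ')': depth becomes 1
  Position 9 ')': depth becomes 0
Maximum depth reached: 4

4


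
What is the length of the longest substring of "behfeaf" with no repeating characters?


Input: "behfeaf"
Sliding window (track last position of each char):
  Position 0 ('b'): window [0,0] length 1 -- new best
  Position 1 ('e'): window [0,1] length 2 -- new best
  Position 2 ('h'): window [0,2] length 3 -- new best
  Position 3 ('f'): window [0,3] length 4 -- new best
  Position 4 ('e'): repeat (last at 1), move window start to 2
  Position 4 ('e'): window [2,4] length 3
  Position 5 ('a'): window [2,5] length 4
  Position 6 ('f'): repeat (last at 3), move window start to 4
  Position 6 ('f'): window [4,6] length 3
Longest substring with no repeats: "behf" with length 4

4


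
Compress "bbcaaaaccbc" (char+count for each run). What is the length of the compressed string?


Input: bbcaaaaccbc
Runs:
  'b' x 2 => "b2"
  'c' x 1 => "c1"
  'a' x 4 => "a4"
  'c' x 2 => "c2"
  'b' x 1 => "b1"
  'c' x 1 => "c1"
Compressed: "b2c1a4c2b1c1"
Compressed length: 12

12


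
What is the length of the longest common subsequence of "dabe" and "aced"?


LCS of "dabe" and "aced"
DP table:
           a    c    e    d
      0    0    0    0    0
  d   0    0    0    0    1
  a   0    1    1    1    1
  b   0    1    1    1    1
  e   0    1    1    2    2
LCS length = dp[4][4] = 2

2


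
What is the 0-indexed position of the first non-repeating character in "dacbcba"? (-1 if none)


Input: dacbcba
Character frequencies:
  'a': 2
  'b': 2
  'c': 2
  'd': 1
Scanning left to right for freq == 1:
  Position 0 ('d'): unique! => answer = 0

0


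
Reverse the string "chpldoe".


Input: chpldoe
Reading characters right to left:
  Position 6: 'e'
  Position 5: 'o'
  Position 4: 'd'
  Position 3: 'l'
  Position 2: 'p'
  Position 1: 'h'
  Position 0: 'c'
Reversed: eodlphc

eodlphc


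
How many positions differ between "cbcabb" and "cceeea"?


Comparing "cbcabb" and "cceeea" position by position:
  Position 0: 'c' vs 'c' => same
  Position 1: 'b' vs 'c' => DIFFER
  Position 2: 'c' vs 'e' => DIFFER
  Position 3: 'a' vs 'e' => DIFFER
  Position 4: 'b' vs 'e' => DIFFER
  Position 5: 'b' vs 'a' => DIFFER
Positions that differ: 5

5


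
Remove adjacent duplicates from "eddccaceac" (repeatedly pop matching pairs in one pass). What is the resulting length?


Input: eddccaceac
Stack-based adjacent duplicate removal:
  Read 'e': push. Stack: e
  Read 'd': push. Stack: ed
  Read 'd': matches stack top 'd' => pop. Stack: e
  Read 'c': push. Stack: ec
  Read 'c': matches stack top 'c' => pop. Stack: e
  Read 'a': push. Stack: ea
  Read 'c': push. Stack: eac
  Read 'e': push. Stack: eace
  Read 'a': push. Stack: eacea
  Read 'c': push. Stack: eaceac
Final stack: "eaceac" (length 6)

6


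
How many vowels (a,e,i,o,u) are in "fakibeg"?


Input: fakibeg
Checking each character:
  'f' at position 0: consonant
  'a' at position 1: vowel (running total: 1)
  'k' at position 2: consonant
  'i' at position 3: vowel (running total: 2)
  'b' at position 4: consonant
  'e' at position 5: vowel (running total: 3)
  'g' at position 6: consonant
Total vowels: 3

3


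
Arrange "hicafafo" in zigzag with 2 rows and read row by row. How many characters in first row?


Zigzag "hicafafo" into 2 rows:
Placing characters:
  'h' => row 0
  'i' => row 1
  'c' => row 0
  'a' => row 1
  'f' => row 0
  'a' => row 1
  'f' => row 0
  'o' => row 1
Rows:
  Row 0: "hcff"
  Row 1: "iaao"
First row length: 4

4


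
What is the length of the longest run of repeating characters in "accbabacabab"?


Input: "accbabacabab"
Scanning for longest run:
  Position 1 ('c'): new char, reset run to 1
  Position 2 ('c'): continues run of 'c', length=2
  Position 3 ('b'): new char, reset run to 1
  Position 4 ('a'): new char, reset run to 1
  Position 5 ('b'): new char, reset run to 1
  Position 6 ('a'): new char, reset run to 1
  Position 7 ('c'): new char, reset run to 1
  Position 8 ('a'): new char, reset run to 1
  Position 9 ('b'): new char, reset run to 1
  Position 10 ('a'): new char, reset run to 1
  Position 11 ('b'): new char, reset run to 1
Longest run: 'c' with length 2

2


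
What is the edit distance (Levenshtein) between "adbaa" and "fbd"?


Computing edit distance: "adbaa" -> "fbd"
DP table:
           f    b    d
      0    1    2    3
  a   1    1    2    3
  d   2    2    2    2
  b   3    3    2    3
  a   4    4    3    3
  a   5    5    4    4
Edit distance = dp[5][3] = 4

4


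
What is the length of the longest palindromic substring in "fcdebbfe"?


Input: "fcdebbfe"
Checking substrings for palindromes:
  [4:6] "bb" (len 2) => palindrome
Longest palindromic substring: "bb" with length 2

2


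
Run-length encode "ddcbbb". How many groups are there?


Input: ddcbbb
Scanning for consecutive runs:
  Group 1: 'd' x 2 (positions 0-1)
  Group 2: 'c' x 1 (positions 2-2)
  Group 3: 'b' x 3 (positions 3-5)
Total groups: 3

3


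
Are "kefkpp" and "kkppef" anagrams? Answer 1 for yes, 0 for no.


Strings: "kefkpp", "kkppef"
Sorted first:  efkkpp
Sorted second: efkkpp
Sorted forms match => anagrams

1


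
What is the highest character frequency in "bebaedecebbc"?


Input: bebaedecebbc
Character counts:
  'a': 1
  'b': 4
  'c': 2
  'd': 1
  'e': 4
Maximum frequency: 4

4


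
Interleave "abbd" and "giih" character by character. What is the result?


Interleaving "abbd" and "giih":
  Position 0: 'a' from first, 'g' from second => "ag"
  Position 1: 'b' from first, 'i' from second => "bi"
  Position 2: 'b' from first, 'i' from second => "bi"
  Position 3: 'd' from first, 'h' from second => "dh"
Result: agbibidh

agbibidh


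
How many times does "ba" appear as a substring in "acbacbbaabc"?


Searching for "ba" in "acbacbbaabc"
Scanning each position:
  Position 0: "ac" => no
  Position 1: "cb" => no
  Position 2: "ba" => MATCH
  Position 3: "ac" => no
  Position 4: "cb" => no
  Position 5: "bb" => no
  Position 6: "ba" => MATCH
  Position 7: "aa" => no
  Position 8: "ab" => no
  Position 9: "bc" => no
Total occurrences: 2

2


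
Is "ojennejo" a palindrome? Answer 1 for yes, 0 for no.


Input: ojennejo
Reversed: ojennejo
  Compare pos 0 ('o') with pos 7 ('o'): match
  Compare pos 1 ('j') with pos 6 ('j'): match
  Compare pos 2 ('e') with pos 5 ('e'): match
  Compare pos 3 ('n') with pos 4 ('n'): match
Result: palindrome

1


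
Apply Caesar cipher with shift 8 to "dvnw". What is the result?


Caesar cipher: shift "dvnw" by 8
  'd' (pos 3) + 8 = pos 11 = 'l'
  'v' (pos 21) + 8 = pos 3 = 'd'
  'n' (pos 13) + 8 = pos 21 = 'v'
  'w' (pos 22) + 8 = pos 4 = 'e'
Result: ldve

ldve


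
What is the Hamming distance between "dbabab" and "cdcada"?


Comparing "dbabab" and "cdcada" position by position:
  Position 0: 'd' vs 'c' => differ
  Position 1: 'b' vs 'd' => differ
  Position 2: 'a' vs 'c' => differ
  Position 3: 'b' vs 'a' => differ
  Position 4: 'a' vs 'd' => differ
  Position 5: 'b' vs 'a' => differ
Total differences (Hamming distance): 6

6


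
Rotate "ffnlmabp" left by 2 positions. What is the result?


Input: "ffnlmabp", rotate left by 2
First 2 characters: "ff"
Remaining characters: "nlmabp"
Concatenate remaining + first: "nlmabp" + "ff" = "nlmabpff"

nlmabpff


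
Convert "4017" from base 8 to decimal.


Input: "4017" in base 8
Positional expansion:
  Digit '4' (value 4) x 8^3 = 2048
  Digit '0' (value 0) x 8^2 = 0
  Digit '1' (value 1) x 8^1 = 8
  Digit '7' (value 7) x 8^0 = 7
Sum = 2063

2063


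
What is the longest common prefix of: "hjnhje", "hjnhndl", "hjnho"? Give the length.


Words: hjnhje, hjnhndl, hjnho
  Position 0: all 'h' => match
  Position 1: all 'j' => match
  Position 2: all 'n' => match
  Position 3: all 'h' => match
  Position 4: ('j', 'n', 'o') => mismatch, stop
LCP = "hjnh" (length 4)

4


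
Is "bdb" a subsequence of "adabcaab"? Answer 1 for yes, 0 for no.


Check if "bdb" is a subsequence of "adabcaab"
Greedy scan:
  Position 0 ('a'): no match needed
  Position 1 ('d'): no match needed
  Position 2 ('a'): no match needed
  Position 3 ('b'): matches sub[0] = 'b'
  Position 4 ('c'): no match needed
  Position 5 ('a'): no match needed
  Position 6 ('a'): no match needed
  Position 7 ('b'): no match needed
Only matched 1/3 characters => not a subsequence

0


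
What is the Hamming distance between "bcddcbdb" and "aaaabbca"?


Comparing "bcddcbdb" and "aaaabbca" position by position:
  Position 0: 'b' vs 'a' => differ
  Position 1: 'c' vs 'a' => differ
  Position 2: 'd' vs 'a' => differ
  Position 3: 'd' vs 'a' => differ
  Position 4: 'c' vs 'b' => differ
  Position 5: 'b' vs 'b' => same
  Position 6: 'd' vs 'c' => differ
  Position 7: 'b' vs 'a' => differ
Total differences (Hamming distance): 7

7


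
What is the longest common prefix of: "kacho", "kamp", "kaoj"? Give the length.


Words: kacho, kamp, kaoj
  Position 0: all 'k' => match
  Position 1: all 'a' => match
  Position 2: ('c', 'm', 'o') => mismatch, stop
LCP = "ka" (length 2)

2


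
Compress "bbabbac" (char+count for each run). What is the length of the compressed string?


Input: bbabbac
Runs:
  'b' x 2 => "b2"
  'a' x 1 => "a1"
  'b' x 2 => "b2"
  'a' x 1 => "a1"
  'c' x 1 => "c1"
Compressed: "b2a1b2a1c1"
Compressed length: 10

10


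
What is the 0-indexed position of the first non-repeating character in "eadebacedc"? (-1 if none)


Input: eadebacedc
Character frequencies:
  'a': 2
  'b': 1
  'c': 2
  'd': 2
  'e': 3
Scanning left to right for freq == 1:
  Position 0 ('e'): freq=3, skip
  Position 1 ('a'): freq=2, skip
  Position 2 ('d'): freq=2, skip
  Position 3 ('e'): freq=3, skip
  Position 4 ('b'): unique! => answer = 4

4


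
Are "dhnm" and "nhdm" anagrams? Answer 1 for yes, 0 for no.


Strings: "dhnm", "nhdm"
Sorted first:  dhmn
Sorted second: dhmn
Sorted forms match => anagrams

1


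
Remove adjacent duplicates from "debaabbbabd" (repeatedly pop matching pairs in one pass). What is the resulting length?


Input: debaabbbabd
Stack-based adjacent duplicate removal:
  Read 'd': push. Stack: d
  Read 'e': push. Stack: de
  Read 'b': push. Stack: deb
  Read 'a': push. Stack: deba
  Read 'a': matches stack top 'a' => pop. Stack: deb
  Read 'b': matches stack top 'b' => pop. Stack: de
  Read 'b': push. Stack: deb
  Read 'b': matches stack top 'b' => pop. Stack: de
  Read 'a': push. Stack: dea
  Read 'b': push. Stack: deab
  Read 'd': push. Stack: deabd
Final stack: "deabd" (length 5)

5


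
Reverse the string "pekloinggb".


Input: pekloinggb
Reading characters right to left:
  Position 9: 'b'
  Position 8: 'g'
  Position 7: 'g'
  Position 6: 'n'
  Position 5: 'i'
  Position 4: 'o'
  Position 3: 'l'
  Position 2: 'k'
  Position 1: 'e'
  Position 0: 'p'
Reversed: bggniolkep

bggniolkep


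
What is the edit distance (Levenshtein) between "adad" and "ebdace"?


Computing edit distance: "adad" -> "ebdace"
DP table:
           e    b    d    a    c    e
      0    1    2    3    4    5    6
  a   1    1    2    3    3    4    5
  d   2    2    2    2    3    4    5
  a   3    3    3    3    2    3    4
  d   4    4    4    3    3    3    4
Edit distance = dp[4][6] = 4

4


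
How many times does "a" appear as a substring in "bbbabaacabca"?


Searching for "a" in "bbbabaacabca"
Scanning each position:
  Position 0: "b" => no
  Position 1: "b" => no
  Position 2: "b" => no
  Position 3: "a" => MATCH
  Position 4: "b" => no
  Position 5: "a" => MATCH
  Position 6: "a" => MATCH
  Position 7: "c" => no
  Position 8: "a" => MATCH
  Position 9: "b" => no
  Position 10: "c" => no
  Position 11: "a" => MATCH
Total occurrences: 5

5


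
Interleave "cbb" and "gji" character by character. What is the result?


Interleaving "cbb" and "gji":
  Position 0: 'c' from first, 'g' from second => "cg"
  Position 1: 'b' from first, 'j' from second => "bj"
  Position 2: 'b' from first, 'i' from second => "bi"
Result: cgbjbi

cgbjbi


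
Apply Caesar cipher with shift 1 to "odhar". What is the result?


Caesar cipher: shift "odhar" by 1
  'o' (pos 14) + 1 = pos 15 = 'p'
  'd' (pos 3) + 1 = pos 4 = 'e'
  'h' (pos 7) + 1 = pos 8 = 'i'
  'a' (pos 0) + 1 = pos 1 = 'b'
  'r' (pos 17) + 1 = pos 18 = 's'
Result: peibs

peibs


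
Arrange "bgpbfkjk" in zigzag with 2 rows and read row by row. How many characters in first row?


Zigzag "bgpbfkjk" into 2 rows:
Placing characters:
  'b' => row 0
  'g' => row 1
  'p' => row 0
  'b' => row 1
  'f' => row 0
  'k' => row 1
  'j' => row 0
  'k' => row 1
Rows:
  Row 0: "bpfj"
  Row 1: "gbkk"
First row length: 4

4


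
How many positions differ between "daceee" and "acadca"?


Comparing "daceee" and "acadca" position by position:
  Position 0: 'd' vs 'a' => DIFFER
  Position 1: 'a' vs 'c' => DIFFER
  Position 2: 'c' vs 'a' => DIFFER
  Position 3: 'e' vs 'd' => DIFFER
  Position 4: 'e' vs 'c' => DIFFER
  Position 5: 'e' vs 'a' => DIFFER
Positions that differ: 6

6


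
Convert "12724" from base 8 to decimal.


Input: "12724" in base 8
Positional expansion:
  Digit '1' (value 1) x 8^4 = 4096
  Digit '2' (value 2) x 8^3 = 1024
  Digit '7' (value 7) x 8^2 = 448
  Digit '2' (value 2) x 8^1 = 16
  Digit '4' (value 4) x 8^0 = 4
Sum = 5588

5588


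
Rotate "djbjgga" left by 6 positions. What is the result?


Input: "djbjgga", rotate left by 6
First 6 characters: "djbjgg"
Remaining characters: "a"
Concatenate remaining + first: "a" + "djbjgg" = "adjbjgg"

adjbjgg


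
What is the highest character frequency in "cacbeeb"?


Input: cacbeeb
Character counts:
  'a': 1
  'b': 2
  'c': 2
  'e': 2
Maximum frequency: 2

2


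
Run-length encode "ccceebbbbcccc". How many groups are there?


Input: ccceebbbbcccc
Scanning for consecutive runs:
  Group 1: 'c' x 3 (positions 0-2)
  Group 2: 'e' x 2 (positions 3-4)
  Group 3: 'b' x 4 (positions 5-8)
  Group 4: 'c' x 4 (positions 9-12)
Total groups: 4

4


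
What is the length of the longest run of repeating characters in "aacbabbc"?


Input: "aacbabbc"
Scanning for longest run:
  Position 1 ('a'): continues run of 'a', length=2
  Position 2 ('c'): new char, reset run to 1
  Position 3 ('b'): new char, reset run to 1
  Position 4 ('a'): new char, reset run to 1
  Position 5 ('b'): new char, reset run to 1
  Position 6 ('b'): continues run of 'b', length=2
  Position 7 ('c'): new char, reset run to 1
Longest run: 'a' with length 2

2
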